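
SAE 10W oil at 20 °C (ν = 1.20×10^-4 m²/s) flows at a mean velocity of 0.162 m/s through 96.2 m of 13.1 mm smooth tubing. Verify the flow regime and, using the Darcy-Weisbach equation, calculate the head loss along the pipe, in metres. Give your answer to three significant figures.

Re = VD/ν = 0.162·0.01310/1.20×10^-4 = 17.7 → laminar (Re < 2300)
f = 64/Re = 3.619
h_f = f(L/D)V²/(2g) = 3.619·(96.2/0.01310)·0.162²/(2·9.81) = 35.55 m

h_f ≈ 35.5 m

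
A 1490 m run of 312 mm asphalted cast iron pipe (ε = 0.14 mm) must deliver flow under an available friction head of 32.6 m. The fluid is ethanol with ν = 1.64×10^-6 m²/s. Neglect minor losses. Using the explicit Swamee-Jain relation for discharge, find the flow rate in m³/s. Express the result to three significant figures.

Q ≈ 0.213 m³/s

Swamee-Jain (Type II): Q = -0.965·√(gD⁵h_f/L)·ln[ε/(3.7D) + √(3.17ν²L/(gD³h_f))]
√(gD⁵h_f/L) = √(9.81·0.312⁵·32.6/1490) = 0.02519
ε/(3.7D) = 1.21×10^-4; √(3.17ν²L/(gD³h_f)) = 3.62×10^-5
Q = -0.965·0.02519·ln(1.574×10^-4) = 0.2129 m³/s
Check: V = 2.78 m/s, Re = 5.30×10^5, f = 0.01739, h_f = 32.8 m ≈ 32.6 m ✓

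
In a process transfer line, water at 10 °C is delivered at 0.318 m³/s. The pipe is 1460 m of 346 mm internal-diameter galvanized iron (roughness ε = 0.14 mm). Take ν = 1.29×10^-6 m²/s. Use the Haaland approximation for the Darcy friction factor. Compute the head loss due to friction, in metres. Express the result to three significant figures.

h_f ≈ 40.7 m

V = 4Q/(πD²) = 4·0.318/(π·0.346²) = 3.382 m/s
Re = VD/ν = 3.382·0.346/1.29×10^-6 = 9.07×10^5 → turbulent
ε/D = 0.14/346 = 4.05×10^-4
Haaland: f = 0.01653
h_f = f(L/D)V²/(2g) = 0.01653·(1460/0.346)·3.382²/(2·9.81) = 40.66 m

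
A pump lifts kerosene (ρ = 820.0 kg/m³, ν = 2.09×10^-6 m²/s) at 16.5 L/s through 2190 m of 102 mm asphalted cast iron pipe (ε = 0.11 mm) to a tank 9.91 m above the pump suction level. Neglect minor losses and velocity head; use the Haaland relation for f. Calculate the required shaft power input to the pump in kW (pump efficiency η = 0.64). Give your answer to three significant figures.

V = 4Q/(πD²) = 2.019 m/s; Re = 9.85×10^4; ε/D = 0.00108; f = 0.02226
h_f = f(L/D)V²/2g = 99.34 m
Total head H = z + h_f = 9.91 + 99.34 = 109.2 m
P_hyd = ρgQH = 820.0·9.81·0.0165·109.2 = 14.50 kW
P_shaft = P_hyd/η = 14.50/0.64 = 22.66 kW

P_shaft ≈ 22.7 kW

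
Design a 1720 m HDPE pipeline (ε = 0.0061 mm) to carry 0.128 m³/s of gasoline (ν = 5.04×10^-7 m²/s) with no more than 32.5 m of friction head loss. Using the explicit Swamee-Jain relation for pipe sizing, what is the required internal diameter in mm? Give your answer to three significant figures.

D ≈ 244 mm

Swamee-Jain (Type III): D = 0.66·[ε^1.25·(LQ²/(gh_f))^4.75 + ν·Q^9.4·(L/(gh_f))^5.2]^0.04
LQ²/(gh_f) = 0.08839; L/(gh_f) = 5.395
Term 1 = ε^1.25·(…)^4.75 = 3.00×10^-12; Term 2 = ν·Q^9.4·(…)^5.2 = 1.31×10^-11
D = 0.66·(3.00×10^-12 + 1.31×10^-11)^0.04 = 0.2442 m = 244 mm
Check: V = 2.73 m/s, Re = 1.32×10^6, f = 0.01176, h_f = 31.5 m ≈ 32.5 m ✓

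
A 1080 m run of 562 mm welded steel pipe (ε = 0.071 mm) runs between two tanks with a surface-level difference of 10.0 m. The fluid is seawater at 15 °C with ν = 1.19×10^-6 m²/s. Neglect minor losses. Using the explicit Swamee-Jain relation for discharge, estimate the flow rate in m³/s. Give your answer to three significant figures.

Q ≈ 0.681 m³/s

Swamee-Jain (Type II): Q = -0.965·√(gD⁵h_f/L)·ln[ε/(3.7D) + √(3.17ν²L/(gD³h_f))]
√(gD⁵h_f/L) = √(9.81·0.562⁵·10.0/1080) = 0.07136
ε/(3.7D) = 3.41×10^-5; √(3.17ν²L/(gD³h_f)) = 1.67×10^-5
Q = -0.965·0.07136·ln(5.083×10^-5) = 0.6809 m³/s
Check: V = 2.74 m/s, Re = 1.30×10^6, f = 0.01363, h_f = 10.1 m ≈ 10.0 m ✓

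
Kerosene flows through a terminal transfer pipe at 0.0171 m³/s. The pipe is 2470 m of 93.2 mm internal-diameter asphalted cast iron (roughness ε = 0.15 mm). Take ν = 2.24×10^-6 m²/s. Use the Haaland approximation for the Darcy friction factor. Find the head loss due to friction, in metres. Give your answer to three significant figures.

V = 4Q/(πD²) = 4·0.0171/(π·0.0932²) = 2.507 m/s
Re = VD/ν = 2.507·0.0932/2.24×10^-6 = 1.04×10^5 → turbulent
ε/D = 0.15/93.2 = 0.00161
Haaland: f = 0.02383
h_f = f(L/D)V²/(2g) = 0.02383·(2470/0.0932)·2.507²/(2·9.81) = 202.2 m

h_f ≈ 202 m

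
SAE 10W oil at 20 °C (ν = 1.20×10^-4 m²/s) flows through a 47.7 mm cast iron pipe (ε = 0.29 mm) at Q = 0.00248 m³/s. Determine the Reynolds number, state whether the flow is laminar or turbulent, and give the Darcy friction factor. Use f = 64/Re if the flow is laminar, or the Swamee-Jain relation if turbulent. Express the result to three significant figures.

Re ≈ 552; laminar; f = 64/Re ≈ 0.116

V = 4Q/(πD²) = 1.388 m/s
Re = VD/ν = 1.388·0.0477/1.20×10^-4 = 552
Re < 2300 → laminar → f = 64/Re = 0.1160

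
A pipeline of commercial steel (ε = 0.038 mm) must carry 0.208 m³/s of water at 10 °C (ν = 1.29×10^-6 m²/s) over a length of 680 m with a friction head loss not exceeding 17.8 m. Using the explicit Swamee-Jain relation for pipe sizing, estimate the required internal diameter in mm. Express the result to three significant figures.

D ≈ 290 mm

Swamee-Jain (Type III): D = 0.66·[ε^1.25·(LQ²/(gh_f))^4.75 + ν·Q^9.4·(L/(gh_f))^5.2]^0.04
LQ²/(gh_f) = 0.1685; L/(gh_f) = 3.894
Term 1 = ε^1.25·(…)^4.75 = 6.32×10^-10; Term 2 = ν·Q^9.4·(…)^5.2 = 5.90×10^-10
D = 0.66·(6.32×10^-10 + 5.90×10^-10)^0.04 = 0.2904 m = 290 mm
Check: V = 3.14 m/s, Re = 7.07×10^5, f = 0.01433, h_f = 16.9 m ≈ 17.8 m ✓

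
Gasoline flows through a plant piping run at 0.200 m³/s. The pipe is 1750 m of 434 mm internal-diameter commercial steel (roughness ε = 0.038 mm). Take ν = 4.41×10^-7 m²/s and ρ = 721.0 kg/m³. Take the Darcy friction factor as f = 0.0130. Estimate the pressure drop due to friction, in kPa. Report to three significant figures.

Δp ≈ 34.5 kPa

V = 4Q/(πD²) = 4·0.200/(π·0.434²) = 1.352 m/s
h_f = f(L/D)V²/(2g) = 0.01300·(1750/0.434)·1.352²/(2·9.81) = 4.883 m
Δp = ρg·h_f = 721.0·9.81·4.883 = 34.54 kPa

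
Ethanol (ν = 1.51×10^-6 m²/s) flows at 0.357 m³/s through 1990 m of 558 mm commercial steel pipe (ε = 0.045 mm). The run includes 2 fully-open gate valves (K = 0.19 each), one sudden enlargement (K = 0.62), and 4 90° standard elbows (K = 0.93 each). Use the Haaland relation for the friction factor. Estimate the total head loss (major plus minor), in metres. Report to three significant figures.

V = 4Q/(πD²) = 1.460 m/s; V²/2g = 0.1086 m
Re = 5.39×10^5, ε/D = 8.06×10^-5 → f = 0.01391 (Haaland)
Major: h_f = f(L/D)·V²/2g = 0.01391·3566·0.1086 = 5.389 m
Minor: ΣK = 4.72; h_m = ΣK·V²/2g = 0.5127 m
Total H_L = 5.389 + 0.5127 = 5.901 m

H_L ≈ 5.90 m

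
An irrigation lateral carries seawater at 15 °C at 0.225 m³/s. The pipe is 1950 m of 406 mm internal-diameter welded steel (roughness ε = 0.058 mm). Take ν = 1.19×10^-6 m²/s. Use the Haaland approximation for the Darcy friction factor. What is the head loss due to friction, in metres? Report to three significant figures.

h_f ≈ 10.7 m

V = 4Q/(πD²) = 4·0.225/(π·0.406²) = 1.738 m/s
Re = VD/ν = 1.738·0.406/1.19×10^-6 = 5.93×10^5 → turbulent
ε/D = 0.058/406 = 1.43×10^-4
Haaland: f = 0.01449
h_f = f(L/D)V²/(2g) = 0.01449·(1950/0.406)·1.738²/(2·9.81) = 10.71 m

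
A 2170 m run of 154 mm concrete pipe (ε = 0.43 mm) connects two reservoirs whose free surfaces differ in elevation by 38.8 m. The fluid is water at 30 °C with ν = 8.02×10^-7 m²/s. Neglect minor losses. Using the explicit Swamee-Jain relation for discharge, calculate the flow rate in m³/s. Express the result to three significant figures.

Swamee-Jain (Type II): Q = -0.965·√(gD⁵h_f/L)·ln[ε/(3.7D) + √(3.17ν²L/(gD³h_f))]
√(gD⁵h_f/L) = √(9.81·0.154⁵·38.8/2170) = 0.003898
ε/(3.7D) = 7.55×10^-4; √(3.17ν²L/(gD³h_f)) = 5.64×10^-5
Q = -0.965·0.003898·ln(8.111×10^-4) = 0.02677 m³/s
Check: V = 1.44 m/s, Re = 2.76×10^5, f = 0.02631, h_f = 39.0 m ≈ 38.8 m ✓

Q ≈ 0.0268 m³/s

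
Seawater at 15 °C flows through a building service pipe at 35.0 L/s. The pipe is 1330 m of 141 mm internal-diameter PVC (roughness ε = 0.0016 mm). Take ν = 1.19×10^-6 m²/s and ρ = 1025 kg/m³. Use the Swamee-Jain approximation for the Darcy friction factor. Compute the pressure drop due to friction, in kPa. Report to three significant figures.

Δp ≈ 360 kPa

V = 4Q/(πD²) = 4·0.0350/(π·0.141²) = 2.242 m/s
Re = VD/ν = 2.242·0.141/1.19×10^-6 = 2.66×10^5 → turbulent
ε/D = 0.0016/141 = 1.13×10^-5
Swamee-Jain: f = 0.01483
h_f = f(L/D)V²/(2g) = 0.01483·(1330/0.141)·2.242²/(2·9.81) = 35.83 m
Δp = ρg·h_f = 1025·9.81·35.83 = 360.2 kPa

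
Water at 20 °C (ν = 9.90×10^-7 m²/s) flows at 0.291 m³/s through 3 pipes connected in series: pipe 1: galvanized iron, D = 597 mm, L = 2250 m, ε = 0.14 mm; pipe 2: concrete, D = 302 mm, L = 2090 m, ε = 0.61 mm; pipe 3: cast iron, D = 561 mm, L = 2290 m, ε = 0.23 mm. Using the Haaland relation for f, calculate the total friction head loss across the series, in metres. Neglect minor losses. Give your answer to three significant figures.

Pipe 1: V = 1.040 m/s, Re = 6.27×10^5, ε/D = 2.35×10^-4, f = 0.01536, h_1 = f(L/D)V²/2g = 3.188 m
Pipe 2: V = 4.062 m/s, Re = 1.24×10^6, ε/D = 0.00202, f = 0.02366, h_2 = f(L/D)V²/2g = 137.7 m
Pipe 3: V = 1.177 m/s, Re = 6.67×10^5, ε/D = 4.10×10^-4, f = 0.01675, h_3 = f(L/D)V²/2g = 4.831 m
Series → Q common, losses add: H = Σh = 145.7 m

H ≈ 146 m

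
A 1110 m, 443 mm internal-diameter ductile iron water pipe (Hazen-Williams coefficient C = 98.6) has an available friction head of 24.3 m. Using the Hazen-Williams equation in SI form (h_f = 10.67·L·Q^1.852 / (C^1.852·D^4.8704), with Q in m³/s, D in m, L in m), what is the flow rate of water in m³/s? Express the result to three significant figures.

Rearranging: Q = [h_f·C^1.852·D^4.8704 / (10.67·L)]^(1/1.852)
Q = [24.3·98.6^1.852·0.443^4.8704 / (10.67·1110)]^0.540 = 0.4099 m³/s

Q ≈ 0.410 m³/s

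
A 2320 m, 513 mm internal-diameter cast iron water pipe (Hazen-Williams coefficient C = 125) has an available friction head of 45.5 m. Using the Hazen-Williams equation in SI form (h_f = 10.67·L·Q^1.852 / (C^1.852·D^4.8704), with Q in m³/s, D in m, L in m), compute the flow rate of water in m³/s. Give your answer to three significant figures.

Q ≈ 0.720 m³/s

Rearranging: Q = [h_f·C^1.852·D^4.8704 / (10.67·L)]^(1/1.852)
Q = [45.5·125^1.852·0.513^4.8704 / (10.67·2320)]^0.540 = 0.7202 m³/s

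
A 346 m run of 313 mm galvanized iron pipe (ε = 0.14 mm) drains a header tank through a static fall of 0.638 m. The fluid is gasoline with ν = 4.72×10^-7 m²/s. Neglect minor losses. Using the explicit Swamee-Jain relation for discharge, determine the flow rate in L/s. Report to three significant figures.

Q ≈ 62.3 L/s

Swamee-Jain (Type II): Q = -0.965·√(gD⁵h_f/L)·ln[ε/(3.7D) + √(3.17ν²L/(gD³h_f))]
√(gD⁵h_f/L) = √(9.81·0.313⁵·0.638/346) = 0.007372
ε/(3.7D) = 1.21×10^-4; √(3.17ν²L/(gD³h_f)) = 3.57×10^-5
Q = -0.965·0.007372·ln(1.566×10^-4) = 0.06233 m³/s
Check: V = 0.810 m/s, Re = 5.37×10^5, f = 0.01737, h_f = 0.642 m ≈ 0.638 m ✓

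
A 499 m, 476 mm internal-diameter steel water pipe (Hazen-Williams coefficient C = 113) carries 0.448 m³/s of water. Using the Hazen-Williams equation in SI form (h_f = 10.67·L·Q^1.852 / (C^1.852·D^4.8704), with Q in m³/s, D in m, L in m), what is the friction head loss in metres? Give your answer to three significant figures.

h_f = 10.67·499·0.448^1.852 / (113^1.852·0.476^4.8704) = 7.052 m

h_f ≈ 7.05 m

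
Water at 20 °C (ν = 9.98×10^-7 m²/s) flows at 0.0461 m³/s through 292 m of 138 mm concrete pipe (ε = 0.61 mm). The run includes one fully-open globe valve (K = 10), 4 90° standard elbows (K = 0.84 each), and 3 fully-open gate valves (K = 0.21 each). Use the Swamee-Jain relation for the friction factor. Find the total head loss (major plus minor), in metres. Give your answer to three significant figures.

H_L ≈ 37.1 m

V = 4Q/(πD²) = 3.082 m/s; V²/2g = 0.4842 m
Re = 4.26×10^5, ε/D = 0.00442 → f = 0.02962 (Swamee-Jain)
Major: h_f = f(L/D)·V²/2g = 0.02962·2116·0.4842 = 30.35 m
Minor: ΣK = 14.0; h_m = ΣK·V²/2g = 6.774 m
Total H_L = 30.35 + 6.774 = 37.12 m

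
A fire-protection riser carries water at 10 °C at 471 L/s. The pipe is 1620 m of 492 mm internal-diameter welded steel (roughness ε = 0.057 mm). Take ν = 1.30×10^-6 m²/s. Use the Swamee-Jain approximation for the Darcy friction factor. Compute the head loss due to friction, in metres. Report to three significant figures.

h_f ≈ 14.2 m

V = 4Q/(πD²) = 4·0.471/(π·0.492²) = 2.477 m/s
Re = VD/ν = 2.477·0.492/1.30×10^-6 = 9.38×10^5 → turbulent
ε/D = 0.057/492 = 1.16×10^-4
Swamee-Jain: f = 0.01381
h_f = f(L/D)V²/(2g) = 0.01381·(1620/0.492)·2.477²/(2·9.81) = 14.22 m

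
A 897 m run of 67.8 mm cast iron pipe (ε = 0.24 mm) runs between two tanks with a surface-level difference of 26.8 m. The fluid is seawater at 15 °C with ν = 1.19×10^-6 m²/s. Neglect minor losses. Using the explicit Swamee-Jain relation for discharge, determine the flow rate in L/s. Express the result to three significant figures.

Q ≈ 4.22 L/s

Swamee-Jain (Type II): Q = -0.965·√(gD⁵h_f/L)·ln[ε/(3.7D) + √(3.17ν²L/(gD³h_f))]
√(gD⁵h_f/L) = √(9.81·0.0678⁵·26.8/897) = 6.480×10^-4
ε/(3.7D) = 9.57×10^-4; √(3.17ν²L/(gD³h_f)) = 2.22×10^-4
Q = -0.965·6.480×10^-4·ln(0.001178) = 0.004217 m³/s
Check: V = 1.17 m/s, Re = 6.65×10^4, f = 0.02944, h_f = 27.1 m ≈ 26.8 m ✓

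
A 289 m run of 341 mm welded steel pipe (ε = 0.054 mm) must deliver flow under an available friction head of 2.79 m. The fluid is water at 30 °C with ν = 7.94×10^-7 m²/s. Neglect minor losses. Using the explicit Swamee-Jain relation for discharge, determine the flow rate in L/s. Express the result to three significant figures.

Swamee-Jain (Type II): Q = -0.965·√(gD⁵h_f/L)·ln[ε/(3.7D) + √(3.17ν²L/(gD³h_f))]
√(gD⁵h_f/L) = √(9.81·0.341⁵·2.79/289) = 0.02090
ε/(3.7D) = 4.28×10^-5; √(3.17ν²L/(gD³h_f)) = 2.31×10^-5
Q = -0.965·0.02090·ln(6.587×10^-5) = 0.1941 m³/s
Check: V = 2.13 m/s, Re = 9.13×10^5, f = 0.01438, h_f = 2.81 m ≈ 2.79 m ✓

Q ≈ 194 L/s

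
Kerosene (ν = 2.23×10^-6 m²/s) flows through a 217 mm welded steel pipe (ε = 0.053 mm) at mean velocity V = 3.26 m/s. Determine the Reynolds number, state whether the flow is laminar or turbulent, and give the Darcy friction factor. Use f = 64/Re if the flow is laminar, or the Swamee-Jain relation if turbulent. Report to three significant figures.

Re = VD/ν = 3.260·0.217/2.23×10^-6 = 3.17×10^5
Re > 4000 → turbulent; ε/D = 2.44×10^-4
Swamee-Jain: f = 0.01656

Re ≈ 3.17×10^5; turbulent; f ≈ 0.0166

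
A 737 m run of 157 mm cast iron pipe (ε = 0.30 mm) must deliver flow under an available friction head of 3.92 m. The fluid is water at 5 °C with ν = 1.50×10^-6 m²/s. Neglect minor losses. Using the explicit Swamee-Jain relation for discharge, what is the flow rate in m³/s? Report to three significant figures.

Q ≈ 0.0156 m³/s

Swamee-Jain (Type II): Q = -0.965·√(gD⁵h_f/L)·ln[ε/(3.7D) + √(3.17ν²L/(gD³h_f))]
√(gD⁵h_f/L) = √(9.81·0.157⁵·3.92/737) = 0.002231
ε/(3.7D) = 5.16×10^-4; √(3.17ν²L/(gD³h_f)) = 1.88×10^-4
Q = -0.965·0.002231·ln(7.044×10^-4) = 0.01563 m³/s
Check: V = 0.807 m/s, Re = 8.45×10^4, f = 0.02539, h_f = 3.96 m ≈ 3.92 m ✓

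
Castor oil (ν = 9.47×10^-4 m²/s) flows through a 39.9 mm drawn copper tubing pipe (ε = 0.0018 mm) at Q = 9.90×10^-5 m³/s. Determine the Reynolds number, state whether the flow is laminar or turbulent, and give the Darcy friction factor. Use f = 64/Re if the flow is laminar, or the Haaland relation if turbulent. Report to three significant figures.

V = 4Q/(πD²) = 0.07918 m/s
Re = VD/ν = 0.07918·0.0399/9.47×10^-4 = 3.34
Re < 2300 → laminar → f = 64/Re = 19.18

Re ≈ 3.34; laminar; f = 64/Re ≈ 19.2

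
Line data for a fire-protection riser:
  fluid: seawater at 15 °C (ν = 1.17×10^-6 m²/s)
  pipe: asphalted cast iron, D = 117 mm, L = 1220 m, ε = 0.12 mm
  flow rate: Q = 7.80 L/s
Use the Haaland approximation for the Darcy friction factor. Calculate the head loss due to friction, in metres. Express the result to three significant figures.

V = 4Q/(πD²) = 4·0.00780/(π·0.117²) = 0.7255 m/s
Re = VD/ν = 0.7255·0.117/1.17×10^-6 = 7.25×10^4 → turbulent
ε/D = 0.12/117 = 0.00103
Haaland: f = 0.02276
h_f = f(L/D)V²/(2g) = 0.02276·(1220/0.117)·0.7255²/(2·9.81) = 6.366 m

h_f ≈ 6.37 m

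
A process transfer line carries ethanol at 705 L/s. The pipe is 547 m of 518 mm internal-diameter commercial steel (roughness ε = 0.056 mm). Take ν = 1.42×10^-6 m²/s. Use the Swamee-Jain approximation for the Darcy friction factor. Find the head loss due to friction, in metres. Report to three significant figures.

h_f ≈ 8.08 m

V = 4Q/(πD²) = 4·0.705/(π·0.518²) = 3.345 m/s
Re = VD/ν = 3.345·0.518/1.42×10^-6 = 1.22×10^6 → turbulent
ε/D = 0.056/518 = 1.08×10^-4
Swamee-Jain: f = 0.01342
h_f = f(L/D)V²/(2g) = 0.01342·(547/0.518)·3.345²/(2·9.81) = 8.084 m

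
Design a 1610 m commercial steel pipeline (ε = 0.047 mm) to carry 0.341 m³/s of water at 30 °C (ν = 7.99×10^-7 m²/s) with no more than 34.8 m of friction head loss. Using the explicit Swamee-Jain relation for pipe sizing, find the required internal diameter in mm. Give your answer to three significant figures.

Swamee-Jain (Type III): D = 0.66·[ε^1.25·(LQ²/(gh_f))^4.75 + ν·Q^9.4·(L/(gh_f))^5.2]^0.04
LQ²/(gh_f) = 0.5484; L/(gh_f) = 4.716
Term 1 = ε^1.25·(…)^4.75 = 2.24×10^-7; Term 2 = ν·Q^9.4·(…)^5.2 = 1.03×10^-7
D = 0.66·(2.24×10^-7 + 1.03×10^-7)^0.04 = 0.3632 m = 363 mm
Check: V = 3.29 m/s, Re = 1.50×10^6, f = 0.01356, h_f = 33.2 m ≈ 34.8 m ✓

D ≈ 363 mm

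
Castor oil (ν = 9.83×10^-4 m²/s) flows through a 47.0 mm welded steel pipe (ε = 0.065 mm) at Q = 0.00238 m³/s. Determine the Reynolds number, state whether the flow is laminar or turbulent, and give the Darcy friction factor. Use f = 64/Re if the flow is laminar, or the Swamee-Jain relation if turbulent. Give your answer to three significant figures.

V = 4Q/(πD²) = 1.372 m/s
Re = VD/ν = 1.372·0.0470/9.83×10^-4 = 65.6
Re < 2300 → laminar → f = 64/Re = 0.9758

Re ≈ 65.6; laminar; f = 64/Re ≈ 0.976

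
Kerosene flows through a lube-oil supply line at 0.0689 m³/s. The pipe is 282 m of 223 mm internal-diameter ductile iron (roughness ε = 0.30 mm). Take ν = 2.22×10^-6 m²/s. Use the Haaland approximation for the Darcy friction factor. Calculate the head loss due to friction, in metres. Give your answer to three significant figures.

V = 4Q/(πD²) = 4·0.0689/(π·0.223²) = 1.764 m/s
Re = VD/ν = 1.764·0.223/2.22×10^-6 = 1.77×10^5 → turbulent
ε/D = 0.30/223 = 0.00135
Haaland: f = 0.02232
h_f = f(L/D)V²/(2g) = 0.02232·(282/0.223)·1.764²/(2·9.81) = 4.477 m

h_f ≈ 4.48 m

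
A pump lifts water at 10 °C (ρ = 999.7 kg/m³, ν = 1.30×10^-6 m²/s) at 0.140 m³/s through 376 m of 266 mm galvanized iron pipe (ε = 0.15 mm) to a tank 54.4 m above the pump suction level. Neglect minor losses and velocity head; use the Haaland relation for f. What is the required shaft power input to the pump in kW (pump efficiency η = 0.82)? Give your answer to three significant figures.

V = 4Q/(πD²) = 2.519 m/s; Re = 5.15×10^5; ε/D = 5.64×10^-4; f = 0.01795
h_f = f(L/D)V²/2g = 8.208 m
Total head H = z + h_f = 54.4 + 8.208 = 62.61 m
P_hyd = ρgQH = 999.7·9.81·0.140·62.61 = 85.96 kW
P_shaft = P_hyd/η = 85.96/0.82 = 104.8 kW

P_shaft ≈ 105 kW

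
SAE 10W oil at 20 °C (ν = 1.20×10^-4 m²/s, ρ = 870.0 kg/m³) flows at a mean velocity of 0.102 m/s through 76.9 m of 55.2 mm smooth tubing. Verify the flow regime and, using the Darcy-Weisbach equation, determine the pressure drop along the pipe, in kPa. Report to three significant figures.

Δp ≈ 8.60 kPa

Re = VD/ν = 0.102·0.05520/1.20×10^-4 = 46.9 → laminar (Re < 2300)
f = 64/Re = 1.364
h_f = f(L/D)V²/(2g) = 1.364·(76.9/0.05520)·0.102²/(2·9.81) = 1.008 m
Δp = ρg·h_f = 870.0·9.81·1.008 = 8.600 kPa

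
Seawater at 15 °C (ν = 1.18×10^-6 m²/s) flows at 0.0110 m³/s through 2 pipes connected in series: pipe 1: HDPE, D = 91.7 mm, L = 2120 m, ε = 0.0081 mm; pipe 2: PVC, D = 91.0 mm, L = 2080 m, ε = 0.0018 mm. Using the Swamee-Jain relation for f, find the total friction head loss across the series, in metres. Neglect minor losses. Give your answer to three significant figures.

Pipe 1: V = 1.666 m/s, Re = 1.29×10^5, ε/D = 8.83×10^-5, f = 0.01754, h_1 = f(L/D)V²/2g = 57.34 m
Pipe 2: V = 1.691 m/s, Re = 1.30×10^5, ε/D = 1.98×10^-5, f = 0.01705, h_2 = f(L/D)V²/2g = 56.82 m
Series → Q common, losses add: H = Σh = 114.2 m

H ≈ 114 m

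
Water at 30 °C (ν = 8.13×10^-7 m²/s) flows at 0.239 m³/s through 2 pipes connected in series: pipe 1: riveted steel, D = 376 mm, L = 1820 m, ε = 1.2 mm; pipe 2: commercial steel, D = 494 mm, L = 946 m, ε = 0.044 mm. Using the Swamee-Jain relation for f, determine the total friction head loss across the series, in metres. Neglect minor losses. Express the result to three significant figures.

H ≈ 32.7 m

Pipe 1: V = 2.152 m/s, Re = 9.95×10^5, ε/D = 0.00319, f = 0.02683, h_1 = f(L/D)V²/2g = 30.66 m
Pipe 2: V = 1.247 m/s, Re = 7.58×10^5, ε/D = 8.91×10^-5, f = 0.01370, h_2 = f(L/D)V²/2g = 2.079 m
Series → Q common, losses add: H = Σh = 32.74 m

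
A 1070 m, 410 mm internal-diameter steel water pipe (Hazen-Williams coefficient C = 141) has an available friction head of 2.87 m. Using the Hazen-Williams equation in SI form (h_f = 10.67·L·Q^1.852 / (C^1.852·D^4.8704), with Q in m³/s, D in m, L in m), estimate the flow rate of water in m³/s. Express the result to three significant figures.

Rearranging: Q = [h_f·C^1.852·D^4.8704 / (10.67·L)]^(1/1.852)
Q = [2.87·141^1.852·0.410^4.8704 / (10.67·1070)]^0.540 = 0.1539 m³/s

Q ≈ 0.154 m³/s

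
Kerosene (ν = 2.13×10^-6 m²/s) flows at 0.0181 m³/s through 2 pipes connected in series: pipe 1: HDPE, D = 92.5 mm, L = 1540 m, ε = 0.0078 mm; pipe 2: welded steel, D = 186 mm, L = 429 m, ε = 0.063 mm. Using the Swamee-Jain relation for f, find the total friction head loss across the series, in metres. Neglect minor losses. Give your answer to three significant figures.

H ≈ 111 m

Pipe 1: V = 2.693 m/s, Re = 1.17×10^5, ε/D = 8.43×10^-5, f = 0.01784, h_1 = f(L/D)V²/2g = 109.8 m
Pipe 2: V = 0.6661 m/s, Re = 5.82×10^4, ε/D = 3.39×10^-4, f = 0.02147, h_2 = f(L/D)V²/2g = 1.120 m
Series → Q common, losses add: H = Σh = 110.9 m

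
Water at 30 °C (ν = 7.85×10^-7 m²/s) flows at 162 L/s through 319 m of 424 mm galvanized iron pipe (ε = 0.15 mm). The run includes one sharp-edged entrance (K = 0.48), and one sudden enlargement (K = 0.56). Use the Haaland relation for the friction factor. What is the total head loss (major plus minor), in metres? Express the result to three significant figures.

V = 4Q/(πD²) = 1.147 m/s; V²/2g = 0.06709 m
Re = 6.20×10^5, ε/D = 3.54×10^-4 → f = 0.01638 (Haaland)
Major: h_f = f(L/D)·V²/2g = 0.01638·752.4·0.06709 = 0.8270 m
Minor: ΣK = 1.04; h_m = ΣK·V²/2g = 0.06978 m
Total H_L = 0.8270 + 0.06978 = 0.8968 m

H_L ≈ 0.897 m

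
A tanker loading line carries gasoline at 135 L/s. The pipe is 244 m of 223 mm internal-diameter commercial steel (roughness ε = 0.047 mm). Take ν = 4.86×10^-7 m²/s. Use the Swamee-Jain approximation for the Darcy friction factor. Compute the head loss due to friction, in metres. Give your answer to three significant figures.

h_f ≈ 9.71 m

V = 4Q/(πD²) = 4·0.135/(π·0.223²) = 3.456 m/s
Re = VD/ν = 3.456·0.223/4.86×10^-7 = 1.59×10^6 → turbulent
ε/D = 0.047/223 = 2.11×10^-4
Swamee-Jain: f = 0.01457
h_f = f(L/D)V²/(2g) = 0.01457·(244/0.223)·3.456²/(2·9.81) = 9.707 m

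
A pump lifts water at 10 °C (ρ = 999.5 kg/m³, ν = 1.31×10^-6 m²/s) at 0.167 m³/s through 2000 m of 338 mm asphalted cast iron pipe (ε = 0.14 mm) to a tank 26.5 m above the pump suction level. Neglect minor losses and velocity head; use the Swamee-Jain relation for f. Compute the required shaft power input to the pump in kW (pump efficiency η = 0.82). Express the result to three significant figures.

V = 4Q/(πD²) = 1.861 m/s; Re = 4.80×10^5; ε/D = 4.14×10^-4; f = 0.01725
h_f = f(L/D)V²/2g = 18.03 m
Total head H = z + h_f = 26.5 + 18.03 = 44.53 m
P_hyd = ρgQH = 999.5·9.81·0.167·44.53 = 72.91 kW
P_shaft = P_hyd/η = 72.91/0.82 = 88.91 kW

P_shaft ≈ 88.9 kW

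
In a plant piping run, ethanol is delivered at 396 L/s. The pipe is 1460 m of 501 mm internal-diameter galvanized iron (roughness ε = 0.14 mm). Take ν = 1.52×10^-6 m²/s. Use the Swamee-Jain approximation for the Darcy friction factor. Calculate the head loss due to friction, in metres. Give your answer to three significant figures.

V = 4Q/(πD²) = 4·0.396/(π·0.501²) = 2.009 m/s
Re = VD/ν = 2.009·0.501/1.52×10^-6 = 6.62×10^5 → turbulent
ε/D = 0.14/501 = 2.79×10^-4
Swamee-Jain: f = 0.01591
h_f = f(L/D)V²/(2g) = 0.01591·(1460/0.501)·2.009²/(2·9.81) = 9.536 m

h_f ≈ 9.54 m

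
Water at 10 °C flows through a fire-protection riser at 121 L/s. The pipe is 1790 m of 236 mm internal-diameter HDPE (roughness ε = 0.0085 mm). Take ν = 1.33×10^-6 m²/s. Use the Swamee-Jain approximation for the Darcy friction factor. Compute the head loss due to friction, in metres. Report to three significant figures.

h_f ≈ 40.5 m

V = 4Q/(πD²) = 4·0.121/(π·0.236²) = 2.766 m/s
Re = VD/ν = 2.766·0.236/1.33×10^-6 = 4.91×10^5 → turbulent
ε/D = 0.0085/236 = 3.60×10^-5
Swamee-Jain: f = 0.01368
h_f = f(L/D)V²/(2g) = 0.01368·(1790/0.236)·2.766²/(2·9.81) = 40.46 m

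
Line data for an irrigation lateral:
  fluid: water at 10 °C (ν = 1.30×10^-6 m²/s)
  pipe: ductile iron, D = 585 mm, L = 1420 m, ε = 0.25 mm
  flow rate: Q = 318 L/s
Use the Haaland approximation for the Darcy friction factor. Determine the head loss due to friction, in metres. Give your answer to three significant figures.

V = 4Q/(πD²) = 4·0.318/(π·0.585²) = 1.183 m/s
Re = VD/ν = 1.183·0.585/1.30×10^-6 = 5.32×10^5 → turbulent
ε/D = 0.25/585 = 4.27×10^-4
Haaland: f = 0.01705
h_f = f(L/D)V²/(2g) = 0.01705·(1420/0.585)·1.183²/(2·9.81) = 2.952 m

h_f ≈ 2.95 m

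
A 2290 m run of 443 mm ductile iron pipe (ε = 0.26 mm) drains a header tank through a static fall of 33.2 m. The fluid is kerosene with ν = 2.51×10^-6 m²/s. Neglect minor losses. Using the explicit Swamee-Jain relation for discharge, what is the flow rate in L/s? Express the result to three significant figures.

Swamee-Jain (Type II): Q = -0.965·√(gD⁵h_f/L)·ln[ε/(3.7D) + √(3.17ν²L/(gD³h_f))]
√(gD⁵h_f/L) = √(9.81·0.443⁵·33.2/2290) = 0.04926
ε/(3.7D) = 1.59×10^-4; √(3.17ν²L/(gD³h_f)) = 4.02×10^-5
Q = -0.965·0.04926·ln(1.988×10^-4) = 0.4052 m³/s
Check: V = 2.63 m/s, Re = 4.64×10^5, f = 0.01836, h_f = 33.4 m ≈ 33.2 m ✓

Q ≈ 405 L/s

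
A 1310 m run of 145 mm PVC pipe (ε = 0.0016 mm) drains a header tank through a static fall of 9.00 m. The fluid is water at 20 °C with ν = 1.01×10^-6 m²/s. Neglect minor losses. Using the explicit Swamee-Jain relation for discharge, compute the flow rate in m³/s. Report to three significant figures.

Swamee-Jain (Type II): Q = -0.965·√(gD⁵h_f/L)·ln[ε/(3.7D) + √(3.17ν²L/(gD³h_f))]
√(gD⁵h_f/L) = √(9.81·0.145⁵·9.00/1310) = 0.002078
ε/(3.7D) = 2.98×10^-6; √(3.17ν²L/(gD³h_f)) = 1.25×10^-4
Q = -0.965·0.002078·ln(1.284×10^-4) = 0.01797 m³/s
Check: V = 1.09 m/s, Re = 1.56×10^5, f = 0.01639, h_f = 8.94 m ≈ 9.00 m ✓

Q ≈ 0.0180 m³/s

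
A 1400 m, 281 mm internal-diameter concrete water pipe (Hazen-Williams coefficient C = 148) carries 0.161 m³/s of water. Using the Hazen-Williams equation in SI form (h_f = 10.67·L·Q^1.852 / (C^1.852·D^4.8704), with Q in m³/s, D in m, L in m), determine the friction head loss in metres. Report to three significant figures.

h_f = 10.67·1400·0.161^1.852 / (148^1.852·0.281^4.8704) = 23.50 m

h_f ≈ 23.5 m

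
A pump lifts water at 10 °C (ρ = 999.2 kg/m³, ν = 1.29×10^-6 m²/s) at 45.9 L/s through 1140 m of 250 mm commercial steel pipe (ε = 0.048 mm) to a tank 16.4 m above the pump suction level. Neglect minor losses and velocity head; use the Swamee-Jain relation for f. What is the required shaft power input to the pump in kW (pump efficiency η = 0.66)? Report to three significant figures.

P_shaft ≈ 13.6 kW

V = 4Q/(πD²) = 0.9351 m/s; Re = 1.81×10^5; ε/D = 1.92×10^-4; f = 0.01731
h_f = f(L/D)V²/2g = 3.517 m
Total head H = z + h_f = 16.4 + 3.517 = 19.92 m
P_hyd = ρgQH = 999.2·9.81·0.0459·19.92 = 8.961 kW
P_shaft = P_hyd/η = 8.961/0.66 = 13.58 kW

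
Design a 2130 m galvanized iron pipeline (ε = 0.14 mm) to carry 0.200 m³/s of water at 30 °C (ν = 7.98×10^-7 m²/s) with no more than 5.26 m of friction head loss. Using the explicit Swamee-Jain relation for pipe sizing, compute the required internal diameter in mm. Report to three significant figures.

D ≈ 471 mm

Swamee-Jain (Type III): D = 0.66·[ε^1.25·(LQ²/(gh_f))^4.75 + ν·Q^9.4·(L/(gh_f))^5.2]^0.04
LQ²/(gh_f) = 1.651; L/(gh_f) = 41.28
Term 1 = ε^1.25·(…)^4.75 = 1.65×10^-4; Term 2 = ν·Q^9.4·(…)^5.2 = 5.41×10^-5
D = 0.66·(1.65×10^-4 + 5.41×10^-5)^0.04 = 0.4712 m = 471 mm
Check: V = 1.15 m/s, Re = 6.77×10^5, f = 0.01604, h_f = 4.86 m ≈ 5.26 m ✓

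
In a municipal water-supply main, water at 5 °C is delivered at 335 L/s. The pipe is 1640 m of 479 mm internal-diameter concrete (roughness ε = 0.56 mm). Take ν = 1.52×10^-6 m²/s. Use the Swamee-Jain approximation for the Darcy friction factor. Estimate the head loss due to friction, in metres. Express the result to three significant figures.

V = 4Q/(πD²) = 4·0.335/(π·0.479²) = 1.859 m/s
Re = VD/ν = 1.859·0.479/1.52×10^-6 = 5.86×10^5 → turbulent
ε/D = 0.56/479 = 0.00117
Swamee-Jain: f = 0.02098
h_f = f(L/D)V²/(2g) = 0.02098·(1640/0.479)·1.859²/(2·9.81) = 12.65 m

h_f ≈ 12.7 m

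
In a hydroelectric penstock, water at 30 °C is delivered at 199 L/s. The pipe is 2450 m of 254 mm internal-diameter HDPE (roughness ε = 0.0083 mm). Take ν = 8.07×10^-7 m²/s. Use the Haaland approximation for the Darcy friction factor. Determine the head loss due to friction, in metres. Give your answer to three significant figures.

h_f ≈ 90.2 m

V = 4Q/(πD²) = 4·0.199/(π·0.254²) = 3.927 m/s
Re = VD/ν = 3.927·0.254/8.07×10^-7 = 1.24×10^6 → turbulent
ε/D = 0.0083/254 = 3.27×10^-5
Haaland: f = 0.01189
h_f = f(L/D)V²/(2g) = 0.01189·(2450/0.254)·3.927²/(2·9.81) = 90.16 m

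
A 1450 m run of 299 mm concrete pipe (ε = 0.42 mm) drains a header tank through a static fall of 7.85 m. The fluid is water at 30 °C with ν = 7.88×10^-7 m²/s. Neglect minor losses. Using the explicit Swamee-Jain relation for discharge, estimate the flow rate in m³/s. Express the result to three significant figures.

Q ≈ 0.0846 m³/s

Swamee-Jain (Type II): Q = -0.965·√(gD⁵h_f/L)·ln[ε/(3.7D) + √(3.17ν²L/(gD³h_f))]
√(gD⁵h_f/L) = √(9.81·0.299⁵·7.85/1450) = 0.01127
ε/(3.7D) = 3.80×10^-4; √(3.17ν²L/(gD³h_f)) = 3.72×10^-5
Q = -0.965·0.01127·ln(4.169×10^-4) = 0.08461 m³/s
Check: V = 1.21 m/s, Re = 4.57×10^5, f = 0.02200, h_f = 7.90 m ≈ 7.85 m ✓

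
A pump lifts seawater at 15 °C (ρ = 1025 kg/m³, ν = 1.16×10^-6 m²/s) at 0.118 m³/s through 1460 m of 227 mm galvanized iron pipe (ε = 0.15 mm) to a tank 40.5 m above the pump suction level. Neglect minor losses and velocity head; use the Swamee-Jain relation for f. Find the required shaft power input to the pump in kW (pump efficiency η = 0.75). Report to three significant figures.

V = 4Q/(πD²) = 2.916 m/s; Re = 5.71×10^5; ε/D = 6.61×10^-4; f = 0.01862
h_f = f(L/D)V²/2g = 51.88 m
Total head H = z + h_f = 40.5 + 51.88 = 92.38 m
P_hyd = ρgQH = 1025·9.81·0.118·92.38 = 109.6 kW
P_shaft = P_hyd/η = 109.6/0.75 = 146.1 kW

P_shaft ≈ 146 kW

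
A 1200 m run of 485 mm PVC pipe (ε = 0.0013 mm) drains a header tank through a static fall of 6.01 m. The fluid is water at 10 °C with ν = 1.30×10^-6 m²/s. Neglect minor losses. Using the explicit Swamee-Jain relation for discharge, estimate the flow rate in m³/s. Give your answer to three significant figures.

Q ≈ 0.363 m³/s

Swamee-Jain (Type II): Q = -0.965·√(gD⁵h_f/L)·ln[ε/(3.7D) + √(3.17ν²L/(gD³h_f))]
√(gD⁵h_f/L) = √(9.81·0.485⁵·6.01/1200) = 0.03631
ε/(3.7D) = 7.24×10^-7; √(3.17ν²L/(gD³h_f)) = 3.09×10^-5
Q = -0.965·0.03631·ln(3.164×10^-5) = 0.3631 m³/s
Check: V = 1.97 m/s, Re = 7.33×10^5, f = 0.01229, h_f = 5.99 m ≈ 6.01 m ✓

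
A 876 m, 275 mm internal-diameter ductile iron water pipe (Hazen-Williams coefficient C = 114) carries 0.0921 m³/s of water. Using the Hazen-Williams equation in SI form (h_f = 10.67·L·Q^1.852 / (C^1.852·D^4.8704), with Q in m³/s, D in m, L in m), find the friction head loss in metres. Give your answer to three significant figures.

h_f = 10.67·876·0.0921^1.852 / (114^1.852·0.275^4.8704) = 9.414 m

h_f ≈ 9.41 m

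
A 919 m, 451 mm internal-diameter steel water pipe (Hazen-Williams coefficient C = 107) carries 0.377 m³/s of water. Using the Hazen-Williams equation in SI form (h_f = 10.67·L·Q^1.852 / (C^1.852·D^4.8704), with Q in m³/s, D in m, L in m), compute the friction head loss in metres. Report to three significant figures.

h_f = 10.67·919·0.377^1.852 / (107^1.852·0.451^4.8704) = 13.58 m

h_f ≈ 13.6 m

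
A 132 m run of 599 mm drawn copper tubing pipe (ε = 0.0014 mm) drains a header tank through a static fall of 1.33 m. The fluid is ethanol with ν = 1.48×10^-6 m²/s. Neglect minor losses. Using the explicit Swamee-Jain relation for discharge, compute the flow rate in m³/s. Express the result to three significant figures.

Q ≈ 0.917 m³/s

Swamee-Jain (Type II): Q = -0.965·√(gD⁵h_f/L)·ln[ε/(3.7D) + √(3.17ν²L/(gD³h_f))]
√(gD⁵h_f/L) = √(9.81·0.599⁵·1.33/132) = 0.08731
ε/(3.7D) = 6.32×10^-7; √(3.17ν²L/(gD³h_f)) = 1.81×10^-5
Q = -0.965·0.08731·ln(1.871×10^-5) = 0.9172 m³/s
Check: V = 3.25 m/s, Re = 1.32×10^6, f = 0.01116, h_f = 1.33 m ≈ 1.33 m ✓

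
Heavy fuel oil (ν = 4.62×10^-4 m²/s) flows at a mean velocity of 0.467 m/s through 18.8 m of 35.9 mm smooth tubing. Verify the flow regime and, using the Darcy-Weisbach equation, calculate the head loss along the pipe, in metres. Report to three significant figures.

Re = VD/ν = 0.467·0.03590/4.62×10^-4 = 36.3 → laminar (Re < 2300)
f = 64/Re = 1.764
h_f = f(L/D)V²/(2g) = 1.764·(18.8/0.03590)·0.467²/(2·9.81) = 10.27 m

h_f ≈ 10.3 m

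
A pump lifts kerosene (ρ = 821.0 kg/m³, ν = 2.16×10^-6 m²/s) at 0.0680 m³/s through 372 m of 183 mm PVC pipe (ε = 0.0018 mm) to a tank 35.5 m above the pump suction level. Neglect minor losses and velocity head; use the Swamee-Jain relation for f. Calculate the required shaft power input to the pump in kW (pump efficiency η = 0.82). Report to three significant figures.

V = 4Q/(πD²) = 2.585 m/s; Re = 2.19×10^5; ε/D = 9.84×10^-6; f = 0.01536
h_f = f(L/D)V²/2g = 10.63 m
Total head H = z + h_f = 35.5 + 10.63 = 46.13 m
P_hyd = ρgQH = 821.0·9.81·0.0680·46.13 = 25.27 kW
P_shaft = P_hyd/η = 25.27/0.82 = 30.81 kW

P_shaft ≈ 30.8 kW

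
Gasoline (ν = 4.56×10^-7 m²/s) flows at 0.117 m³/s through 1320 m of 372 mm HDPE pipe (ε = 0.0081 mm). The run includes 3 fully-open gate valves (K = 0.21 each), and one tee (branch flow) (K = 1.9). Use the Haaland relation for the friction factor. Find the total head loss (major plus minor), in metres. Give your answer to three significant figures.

H_L ≈ 2.71 m

V = 4Q/(πD²) = 1.076 m/s; V²/2g = 0.05906 m
Re = 8.78×10^5, ε/D = 2.18×10^-5 → f = 0.01222 (Haaland)
Major: h_f = f(L/D)·V²/2g = 0.01222·3548·0.05906 = 2.561 m
Minor: ΣK = 2.53; h_m = ΣK·V²/2g = 0.1494 m
Total H_L = 2.561 + 0.1494 = 2.710 m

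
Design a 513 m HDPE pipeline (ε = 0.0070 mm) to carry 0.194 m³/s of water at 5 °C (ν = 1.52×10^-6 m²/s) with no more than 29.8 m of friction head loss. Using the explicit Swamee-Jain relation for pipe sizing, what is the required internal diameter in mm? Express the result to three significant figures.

D ≈ 236 mm

Swamee-Jain (Type III): D = 0.66·[ε^1.25·(LQ²/(gh_f))^4.75 + ν·Q^9.4·(L/(gh_f))^5.2]^0.04
LQ²/(gh_f) = 0.06604; L/(gh_f) = 1.755
Term 1 = ε^1.25·(…)^4.75 = 8.92×10^-13; Term 2 = ν·Q^9.4·(…)^5.2 = 5.72×10^-12
D = 0.66·(8.92×10^-13 + 5.72×10^-12)^0.04 = 0.2357 m = 236 mm
Check: V = 4.45 m/s, Re = 6.89×10^5, f = 0.01292, h_f = 28.3 m ≈ 29.8 m ✓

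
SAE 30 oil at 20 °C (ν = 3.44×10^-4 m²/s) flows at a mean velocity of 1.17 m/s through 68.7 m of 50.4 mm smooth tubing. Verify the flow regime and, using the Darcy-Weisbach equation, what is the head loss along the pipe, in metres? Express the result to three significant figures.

h_f ≈ 35.5 m

Re = VD/ν = 1.17·0.05040/3.44×10^-4 = 171 → laminar (Re < 2300)
f = 64/Re = 0.3734
h_f = f(L/D)V²/(2g) = 0.3734·(68.7/0.05040)·1.17²/(2·9.81) = 35.51 m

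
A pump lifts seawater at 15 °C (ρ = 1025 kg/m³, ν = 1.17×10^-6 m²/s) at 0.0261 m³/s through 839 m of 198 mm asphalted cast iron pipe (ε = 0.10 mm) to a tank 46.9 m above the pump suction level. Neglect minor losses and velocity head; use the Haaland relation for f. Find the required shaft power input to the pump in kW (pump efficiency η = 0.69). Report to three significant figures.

P_shaft ≈ 19.0 kW

V = 4Q/(πD²) = 0.8477 m/s; Re = 1.43×10^5; ε/D = 5.05×10^-4; f = 0.01926
h_f = f(L/D)V²/2g = 2.989 m
Total head H = z + h_f = 46.9 + 2.989 = 49.89 m
P_hyd = ρgQH = 1025·9.81·0.0261·49.89 = 13.09 kW
P_shaft = P_hyd/η = 13.09/0.69 = 18.98 kW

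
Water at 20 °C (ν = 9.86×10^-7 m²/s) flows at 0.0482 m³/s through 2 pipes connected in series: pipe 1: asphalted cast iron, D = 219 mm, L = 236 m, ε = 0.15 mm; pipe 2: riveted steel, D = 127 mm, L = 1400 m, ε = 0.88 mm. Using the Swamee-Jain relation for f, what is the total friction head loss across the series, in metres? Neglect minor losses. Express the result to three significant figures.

H ≈ 277 m

Pipe 1: V = 1.280 m/s, Re = 2.84×10^5, ε/D = 6.85×10^-4, f = 0.01938, h_1 = f(L/D)V²/2g = 1.743 m
Pipe 2: V = 3.805 m/s, Re = 4.90×10^5, ε/D = 0.00693, f = 0.03385, h_2 = f(L/D)V²/2g = 275.4 m
Series → Q common, losses add: H = Σh = 277.1 m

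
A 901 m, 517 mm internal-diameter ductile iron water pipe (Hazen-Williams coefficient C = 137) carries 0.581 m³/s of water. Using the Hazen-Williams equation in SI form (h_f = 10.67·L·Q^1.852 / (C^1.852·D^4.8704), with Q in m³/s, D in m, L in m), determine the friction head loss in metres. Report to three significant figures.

h_f = 10.67·901·0.581^1.852 / (137^1.852·0.517^4.8704) = 9.646 m

h_f ≈ 9.65 m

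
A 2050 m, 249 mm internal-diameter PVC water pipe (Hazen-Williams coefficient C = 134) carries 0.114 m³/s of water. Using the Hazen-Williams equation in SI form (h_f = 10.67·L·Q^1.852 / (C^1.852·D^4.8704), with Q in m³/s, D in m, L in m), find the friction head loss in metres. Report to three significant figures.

h_f ≈ 39.3 m

h_f = 10.67·2050·0.114^1.852 / (134^1.852·0.249^4.8704) = 39.32 m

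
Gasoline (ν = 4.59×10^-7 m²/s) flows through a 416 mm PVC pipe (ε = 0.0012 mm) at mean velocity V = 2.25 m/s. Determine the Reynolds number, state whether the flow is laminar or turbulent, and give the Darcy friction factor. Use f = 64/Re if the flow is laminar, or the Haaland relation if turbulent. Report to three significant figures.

Re = VD/ν = 2.250·0.416/4.59×10^-7 = 2.04×10^6
Re > 4000 → turbulent; ε/D = 2.88×10^-6
Haaland: f = 0.01039

Re ≈ 2.04×10^6; turbulent; f ≈ 0.0104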